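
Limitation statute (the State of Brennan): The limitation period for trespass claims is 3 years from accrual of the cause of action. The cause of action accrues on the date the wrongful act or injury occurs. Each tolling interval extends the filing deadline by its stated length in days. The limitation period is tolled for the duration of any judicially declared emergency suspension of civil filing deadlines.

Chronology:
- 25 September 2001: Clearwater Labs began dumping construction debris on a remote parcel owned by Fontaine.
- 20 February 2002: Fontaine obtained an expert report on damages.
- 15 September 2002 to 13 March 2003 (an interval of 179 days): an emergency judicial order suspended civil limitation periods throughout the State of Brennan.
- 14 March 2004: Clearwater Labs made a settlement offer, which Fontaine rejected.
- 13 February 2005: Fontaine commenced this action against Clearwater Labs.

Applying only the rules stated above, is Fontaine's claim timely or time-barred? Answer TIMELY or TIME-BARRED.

TIMELY

The cause of action accrued on 25 September 2001, the date of the act.
3 years from 25 September 2001 is 25 September 2004.
The emergency suspension of filing deadlines from 15 September 2002 to 13 March 2003 tolled the period for 179 days, extending the deadline to 23 March 2005.
None of the other events listed affects the running of the period under the stated rules.
Filing on 13 February 2005 beat the 23 March 2005 deadline — the action is timely.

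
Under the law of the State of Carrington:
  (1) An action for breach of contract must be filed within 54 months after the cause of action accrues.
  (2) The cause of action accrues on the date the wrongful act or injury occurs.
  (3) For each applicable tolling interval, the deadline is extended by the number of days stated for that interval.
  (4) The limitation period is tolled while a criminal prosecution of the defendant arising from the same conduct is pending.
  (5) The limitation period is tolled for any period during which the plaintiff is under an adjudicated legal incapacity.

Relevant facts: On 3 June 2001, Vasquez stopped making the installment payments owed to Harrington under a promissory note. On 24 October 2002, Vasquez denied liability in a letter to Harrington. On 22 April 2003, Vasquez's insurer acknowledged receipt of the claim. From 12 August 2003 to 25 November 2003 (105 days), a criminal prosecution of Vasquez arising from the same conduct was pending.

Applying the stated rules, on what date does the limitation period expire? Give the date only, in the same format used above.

The limitation period began to run on 3 June 2001.
54 months from 3 June 2001 is 3 December 2005.
The period was tolled for 105 days by the pending criminal prosecution (12 August 2003 to 25 November 2003), pushing the deadline to 18 March 2006.
None of the other events listed affects the running of the period under the stated rules.

18 March 2006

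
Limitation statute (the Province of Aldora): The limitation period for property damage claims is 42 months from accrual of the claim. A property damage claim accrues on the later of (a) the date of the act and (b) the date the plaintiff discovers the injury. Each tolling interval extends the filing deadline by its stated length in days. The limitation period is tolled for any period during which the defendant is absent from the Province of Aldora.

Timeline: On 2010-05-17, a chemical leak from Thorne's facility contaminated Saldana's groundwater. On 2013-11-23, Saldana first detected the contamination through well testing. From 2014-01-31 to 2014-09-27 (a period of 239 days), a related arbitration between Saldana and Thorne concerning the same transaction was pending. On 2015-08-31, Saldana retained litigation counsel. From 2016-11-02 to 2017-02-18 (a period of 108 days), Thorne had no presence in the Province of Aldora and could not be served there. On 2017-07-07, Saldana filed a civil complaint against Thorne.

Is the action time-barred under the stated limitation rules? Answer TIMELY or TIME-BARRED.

TIMELY

The claim accrued on 2013-11-23 — the later of the 2010-05-17 act and the 2013-11-23 discovery.
Adding the 42 months base period to 2013-11-23 gives a deadline of 2017-05-23, before any tolling.
Because the defendant's absence from the jurisdiction ran from 2016-11-02 to 2017-02-18, the deadline is extended by 108 days to 2017-09-08.
The pending related arbitration from 2014-01-31 to 2014-09-27 does not toll the period, because no stated rule makes a pending arbitration a tolling event.
The other events in the timeline have no effect on the limitation period under the stated rules.
Filing on 2017-07-07 beat the 2017-09-08 deadline — the action is timely.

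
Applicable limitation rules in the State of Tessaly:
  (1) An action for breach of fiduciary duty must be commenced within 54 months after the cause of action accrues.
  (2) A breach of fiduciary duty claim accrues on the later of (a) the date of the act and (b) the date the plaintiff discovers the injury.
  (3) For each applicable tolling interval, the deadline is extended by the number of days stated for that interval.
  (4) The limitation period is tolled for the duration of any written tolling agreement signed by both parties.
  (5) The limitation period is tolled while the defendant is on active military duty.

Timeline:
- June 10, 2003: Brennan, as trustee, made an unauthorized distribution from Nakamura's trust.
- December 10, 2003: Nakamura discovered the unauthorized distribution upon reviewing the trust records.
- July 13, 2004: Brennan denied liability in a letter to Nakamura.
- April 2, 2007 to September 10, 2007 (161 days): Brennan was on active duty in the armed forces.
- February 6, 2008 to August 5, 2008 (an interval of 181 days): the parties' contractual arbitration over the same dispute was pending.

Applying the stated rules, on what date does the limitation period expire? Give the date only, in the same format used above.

November 18, 2008

Because discovery on December 10, 2003 post-dates the June 10, 2003 act, accrual under the later-of rule falls on December 10, 2003.
54 months from December 10, 2003 is June 10, 2008.
Because the defendant's active military service ran from April 2, 2007 to September 10, 2007, the deadline is extended by 161 days to November 18, 2008.
The pending related arbitration from February 6, 2008 to August 5, 2008 does not toll the period, because no stated rule makes a pending arbitration a tolling event.
Nothing else in the chronology tolls or restarts the period.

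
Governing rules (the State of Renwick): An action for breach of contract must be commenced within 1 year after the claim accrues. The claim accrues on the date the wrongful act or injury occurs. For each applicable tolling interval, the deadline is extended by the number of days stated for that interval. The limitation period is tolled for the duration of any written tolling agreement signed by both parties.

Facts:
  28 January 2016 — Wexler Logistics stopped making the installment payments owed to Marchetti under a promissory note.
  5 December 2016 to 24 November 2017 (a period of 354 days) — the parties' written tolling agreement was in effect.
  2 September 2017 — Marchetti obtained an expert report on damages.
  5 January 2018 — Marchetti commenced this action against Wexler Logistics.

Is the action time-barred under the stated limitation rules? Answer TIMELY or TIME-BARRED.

The claim accrued on 28 January 2016, when the wrongful act occurred.
Adding the 1 year base period to 28 January 2016 gives a deadline of 28 January 2017, before any tolling.
Because the written tolling agreement ran from 5 December 2016 to 24 November 2017, the deadline is extended by 354 days to 17 January 2018.
None of the other events listed affects the running of the period under the stated rules.
The 5 January 2018 filing precedes the 17 January 2018 deadline; the claim is timely.

TIMELY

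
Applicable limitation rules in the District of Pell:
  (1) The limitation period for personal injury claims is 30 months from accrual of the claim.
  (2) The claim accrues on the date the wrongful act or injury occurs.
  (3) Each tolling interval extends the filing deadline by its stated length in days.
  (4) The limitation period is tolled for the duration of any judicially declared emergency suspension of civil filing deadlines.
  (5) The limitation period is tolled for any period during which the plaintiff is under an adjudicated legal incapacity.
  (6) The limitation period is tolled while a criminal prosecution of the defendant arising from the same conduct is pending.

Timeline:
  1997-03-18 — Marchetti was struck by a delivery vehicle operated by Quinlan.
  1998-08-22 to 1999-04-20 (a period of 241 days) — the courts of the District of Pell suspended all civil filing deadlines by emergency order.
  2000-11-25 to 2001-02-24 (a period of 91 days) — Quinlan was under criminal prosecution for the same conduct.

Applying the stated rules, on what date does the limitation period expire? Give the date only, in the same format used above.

The claim accrued on 1997-03-18, when the wrongful act occurred.
30 months from 1997-03-18 is 1999-09-18.
Because the emergency suspension of filing deadlines ran from 1998-08-22 to 1999-04-20, the deadline is extended by 241 days to 2000-05-16.
By the time the pending criminal prosecution began on 2000-11-25, the limitation period had already expired on 2000-05-16; that interval cannot revive it.

2000-05-16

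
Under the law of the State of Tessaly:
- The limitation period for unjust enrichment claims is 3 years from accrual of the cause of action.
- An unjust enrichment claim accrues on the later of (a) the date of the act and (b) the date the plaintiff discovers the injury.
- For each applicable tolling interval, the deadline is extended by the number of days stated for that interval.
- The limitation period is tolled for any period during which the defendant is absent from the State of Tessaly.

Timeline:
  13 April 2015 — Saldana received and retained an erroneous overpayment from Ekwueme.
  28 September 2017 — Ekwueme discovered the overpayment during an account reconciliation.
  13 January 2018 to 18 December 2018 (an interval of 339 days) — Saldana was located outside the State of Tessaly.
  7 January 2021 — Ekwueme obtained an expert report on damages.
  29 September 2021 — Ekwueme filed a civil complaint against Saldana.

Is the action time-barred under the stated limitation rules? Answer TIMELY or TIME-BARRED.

Because discovery on 28 September 2017 post-dates the 13 April 2015 act, accrual under the later-of rule falls on 28 September 2017.
The untolled deadline — 3 years after 28 September 2017 — is 28 September 2020.
The period was tolled for 339 days by the defendant's absence from the jurisdiction (13 January 2018 to 18 December 2018), pushing the deadline to 2 September 2021.
Nothing else in the chronology tolls or restarts the period.
Ekwueme filed on 29 September 2021, after the 2 September 2021 deadline, so the action is time-barred.

TIME-BARRED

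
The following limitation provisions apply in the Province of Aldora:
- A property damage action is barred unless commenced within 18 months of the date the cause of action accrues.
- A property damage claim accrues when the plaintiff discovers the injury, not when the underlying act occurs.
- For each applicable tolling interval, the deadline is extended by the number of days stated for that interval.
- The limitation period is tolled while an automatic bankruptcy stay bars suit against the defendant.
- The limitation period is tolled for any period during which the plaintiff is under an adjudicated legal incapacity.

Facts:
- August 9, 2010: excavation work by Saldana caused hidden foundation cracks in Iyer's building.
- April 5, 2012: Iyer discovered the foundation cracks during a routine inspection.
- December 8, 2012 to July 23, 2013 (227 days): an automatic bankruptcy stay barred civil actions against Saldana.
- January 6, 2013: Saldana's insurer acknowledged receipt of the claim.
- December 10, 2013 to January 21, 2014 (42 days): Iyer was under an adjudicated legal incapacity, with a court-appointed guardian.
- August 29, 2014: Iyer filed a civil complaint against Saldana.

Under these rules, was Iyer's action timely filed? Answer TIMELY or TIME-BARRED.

The claim did not accrue until Iyer discovered the injury on April 5, 2012; the August 9, 2010 act date does not start the clock under the stated rule.
18 months from April 5, 2012 is October 5, 2013.
Because the automatic bankruptcy stay ran from December 8, 2012 to July 23, 2013, the deadline is extended by 227 days to May 20, 2014.
Because the plaintiff's legal incapacity ran from December 10, 2013 to January 21, 2014, the deadline is extended by 42 days to July 1, 2014.
Nothing else in the chronology tolls or restarts the period.
The August 29, 2014 filing falls after the July 1, 2014 deadline; the claim is time-barred.

TIME-BARRED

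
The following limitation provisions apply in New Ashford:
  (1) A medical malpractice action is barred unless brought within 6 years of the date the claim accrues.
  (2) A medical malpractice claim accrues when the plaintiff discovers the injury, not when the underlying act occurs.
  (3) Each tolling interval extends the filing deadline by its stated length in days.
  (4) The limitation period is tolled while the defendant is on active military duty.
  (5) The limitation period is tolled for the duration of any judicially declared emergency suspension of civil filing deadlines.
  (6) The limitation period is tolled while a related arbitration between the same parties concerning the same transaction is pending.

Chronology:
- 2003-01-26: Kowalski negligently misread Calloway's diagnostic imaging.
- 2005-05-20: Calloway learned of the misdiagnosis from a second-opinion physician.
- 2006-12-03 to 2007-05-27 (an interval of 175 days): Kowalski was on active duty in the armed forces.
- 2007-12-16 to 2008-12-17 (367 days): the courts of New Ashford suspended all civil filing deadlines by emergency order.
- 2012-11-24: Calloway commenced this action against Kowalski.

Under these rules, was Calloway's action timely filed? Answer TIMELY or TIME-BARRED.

TIME-BARRED

Under the discovery rule, the claim accrued on 2005-05-20, when Calloway discovered the injury — not on the 2003-01-26 date of the underlying act.
The untolled deadline — 6 years after 2005-05-20 — is 2011-05-20.
Because the defendant's active military service ran from 2006-12-03 to 2007-05-27, the deadline is extended by 175 days to 2011-11-11.
The period was tolled for 367 days by the emergency suspension of filing deadlines (2007-12-16 to 2008-12-17), pushing the deadline to 2012-11-12.
Filing on 2012-11-24 missed the 2012-11-12 deadline — the action is time-barred.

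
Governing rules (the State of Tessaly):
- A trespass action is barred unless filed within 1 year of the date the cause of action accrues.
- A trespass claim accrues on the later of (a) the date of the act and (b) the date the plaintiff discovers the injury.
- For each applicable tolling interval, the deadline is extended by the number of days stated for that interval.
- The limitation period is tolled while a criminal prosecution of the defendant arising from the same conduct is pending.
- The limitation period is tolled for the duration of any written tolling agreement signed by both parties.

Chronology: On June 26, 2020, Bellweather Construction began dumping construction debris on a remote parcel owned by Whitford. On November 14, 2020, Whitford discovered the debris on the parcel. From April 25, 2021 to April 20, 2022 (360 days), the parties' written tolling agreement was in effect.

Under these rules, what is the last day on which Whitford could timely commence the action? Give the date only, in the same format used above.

November 9, 2022

Taking the later of the act (June 26, 2020) and discovery (November 14, 2020), the claim accrued on November 14, 2020.
1 year from November 14, 2020 is November 14, 2021.
Because the written tolling agreement ran from April 25, 2021 to April 20, 2022, the deadline is extended by 360 days to November 9, 2022.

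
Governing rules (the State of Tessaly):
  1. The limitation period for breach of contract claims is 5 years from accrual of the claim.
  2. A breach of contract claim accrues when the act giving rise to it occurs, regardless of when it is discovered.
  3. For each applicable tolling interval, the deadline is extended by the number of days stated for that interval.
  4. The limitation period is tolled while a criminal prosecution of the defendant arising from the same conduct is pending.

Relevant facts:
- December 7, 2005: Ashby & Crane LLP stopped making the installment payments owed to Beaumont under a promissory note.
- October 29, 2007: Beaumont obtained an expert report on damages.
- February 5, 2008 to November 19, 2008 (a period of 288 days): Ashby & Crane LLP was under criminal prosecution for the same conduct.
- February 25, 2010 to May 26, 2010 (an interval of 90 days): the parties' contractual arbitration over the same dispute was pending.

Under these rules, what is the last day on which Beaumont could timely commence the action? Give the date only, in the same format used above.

September 21, 2011

The limitation period began to run on December 7, 2005.
Adding the 5 years base period to December 7, 2005 gives a deadline of December 7, 2010, before any tolling.
The pending criminal prosecution from February 5, 2008 to November 19, 2008 tolled the period for 288 days, extending the deadline to September 21, 2011.
No stated provision tolls the period for a pending arbitration, so the interval from February 25, 2010 to May 26, 2010 has no effect on the deadline.
Nothing else in the chronology tolls or restarts the period.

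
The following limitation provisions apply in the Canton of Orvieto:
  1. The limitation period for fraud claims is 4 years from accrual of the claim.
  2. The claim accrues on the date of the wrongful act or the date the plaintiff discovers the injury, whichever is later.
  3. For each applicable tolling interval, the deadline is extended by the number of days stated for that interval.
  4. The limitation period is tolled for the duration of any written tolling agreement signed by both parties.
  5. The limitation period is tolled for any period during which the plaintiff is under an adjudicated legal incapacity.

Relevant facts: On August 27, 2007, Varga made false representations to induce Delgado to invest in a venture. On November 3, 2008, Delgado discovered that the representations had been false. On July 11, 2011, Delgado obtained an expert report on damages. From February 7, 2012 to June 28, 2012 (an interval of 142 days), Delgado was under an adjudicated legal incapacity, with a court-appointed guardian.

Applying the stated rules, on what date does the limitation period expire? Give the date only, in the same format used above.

March 25, 2013

Taking the later of the act (August 27, 2007) and discovery (November 3, 2008), the claim accrued on November 3, 2008.
4 years from November 3, 2008 is November 3, 2012.
Because the plaintiff's legal incapacity ran from February 7, 2012 to June 28, 2012, the deadline is extended by 142 days to March 25, 2013.
Nothing else in the chronology tolls or restarts the period.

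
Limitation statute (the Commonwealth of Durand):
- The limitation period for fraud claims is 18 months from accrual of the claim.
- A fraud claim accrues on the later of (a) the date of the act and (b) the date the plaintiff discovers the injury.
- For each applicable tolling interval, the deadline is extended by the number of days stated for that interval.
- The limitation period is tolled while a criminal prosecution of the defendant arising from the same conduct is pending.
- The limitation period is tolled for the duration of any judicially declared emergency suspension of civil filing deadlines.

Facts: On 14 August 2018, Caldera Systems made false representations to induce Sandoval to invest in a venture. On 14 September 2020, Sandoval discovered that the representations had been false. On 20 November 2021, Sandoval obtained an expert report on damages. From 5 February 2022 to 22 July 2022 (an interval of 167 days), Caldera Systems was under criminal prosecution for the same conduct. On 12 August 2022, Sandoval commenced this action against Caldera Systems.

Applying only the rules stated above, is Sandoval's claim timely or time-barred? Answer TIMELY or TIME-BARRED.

TIMELY

Taking the later of the act (14 August 2018) and discovery (14 September 2020), the claim accrued on 14 September 2020.
The untolled deadline — 18 months after 14 September 2020 — is 14 March 2022.
Because the pending criminal prosecution ran from 5 February 2022 to 22 July 2022, the deadline is extended by 167 days to 28 August 2022.
The other events in the timeline have no effect on the limitation period under the stated rules.
The 12 August 2022 filing precedes the 28 August 2022 deadline; the claim is timely.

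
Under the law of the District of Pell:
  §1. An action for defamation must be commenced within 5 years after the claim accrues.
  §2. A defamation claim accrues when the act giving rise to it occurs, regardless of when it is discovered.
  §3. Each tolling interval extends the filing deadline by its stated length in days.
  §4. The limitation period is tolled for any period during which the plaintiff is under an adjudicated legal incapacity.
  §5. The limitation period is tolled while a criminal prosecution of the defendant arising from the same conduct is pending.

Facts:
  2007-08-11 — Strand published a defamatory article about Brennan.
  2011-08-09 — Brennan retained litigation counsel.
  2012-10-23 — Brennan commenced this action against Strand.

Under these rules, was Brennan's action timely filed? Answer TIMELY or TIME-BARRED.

TIME-BARRED

The claim accrued on 2007-08-11, when the wrongful act occurred.
The untolled deadline — 5 years after 2007-08-11 — is 2012-08-11.
None of the other events listed affects the running of the period under the stated rules.
Brennan filed on 2012-10-23, after the 2012-08-11 deadline, so the action is time-barred.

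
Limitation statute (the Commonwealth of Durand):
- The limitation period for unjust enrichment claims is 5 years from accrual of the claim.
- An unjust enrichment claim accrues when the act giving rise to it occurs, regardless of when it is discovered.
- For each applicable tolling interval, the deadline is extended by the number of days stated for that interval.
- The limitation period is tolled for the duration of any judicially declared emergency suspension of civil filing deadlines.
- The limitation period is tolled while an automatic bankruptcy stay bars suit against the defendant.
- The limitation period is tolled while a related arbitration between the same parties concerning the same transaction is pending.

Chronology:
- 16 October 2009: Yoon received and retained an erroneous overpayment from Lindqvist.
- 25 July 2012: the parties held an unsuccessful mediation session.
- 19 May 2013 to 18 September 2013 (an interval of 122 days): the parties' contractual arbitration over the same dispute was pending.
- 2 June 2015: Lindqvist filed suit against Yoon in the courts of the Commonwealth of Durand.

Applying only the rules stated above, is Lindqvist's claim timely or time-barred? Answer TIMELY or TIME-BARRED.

TIME-BARRED

The claim accrued on 16 October 2009, the date of the act.
5 years from 16 October 2009 is 16 October 2014.
The period was tolled for 122 days by the pending related arbitration (19 May 2013 to 18 September 2013), pushing the deadline to 15 February 2015.
Nothing else in the chronology tolls or restarts the period.
The 2 June 2015 filing falls after the 15 February 2015 deadline; the claim is time-barred.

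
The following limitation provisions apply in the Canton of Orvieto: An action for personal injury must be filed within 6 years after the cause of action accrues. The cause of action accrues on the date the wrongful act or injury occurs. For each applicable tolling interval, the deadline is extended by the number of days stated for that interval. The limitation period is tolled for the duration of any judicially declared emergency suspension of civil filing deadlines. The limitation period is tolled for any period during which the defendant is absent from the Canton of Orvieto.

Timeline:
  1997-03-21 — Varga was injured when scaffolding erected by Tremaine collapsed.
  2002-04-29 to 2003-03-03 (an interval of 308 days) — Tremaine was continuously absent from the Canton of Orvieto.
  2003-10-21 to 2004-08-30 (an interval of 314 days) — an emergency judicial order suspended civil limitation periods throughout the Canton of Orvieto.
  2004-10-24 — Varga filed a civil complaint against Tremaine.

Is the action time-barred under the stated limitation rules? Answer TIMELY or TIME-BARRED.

The claim accrued on 1997-03-21, when the wrongful act occurred.
Adding the 6 years base period to 1997-03-21 gives a deadline of 2003-03-21, before any tolling.
The period was tolled for 308 days by the defendant's absence from the jurisdiction (2002-04-29 to 2003-03-03), pushing the deadline to 2004-01-23.
The emergency suspension of filing deadlines from 2003-10-21 to 2004-08-30 tolled the period for 314 days, extending the deadline to 2004-12-02.
The 2004-10-24 filing precedes the 2004-12-02 deadline; the claim is timely.

TIMELY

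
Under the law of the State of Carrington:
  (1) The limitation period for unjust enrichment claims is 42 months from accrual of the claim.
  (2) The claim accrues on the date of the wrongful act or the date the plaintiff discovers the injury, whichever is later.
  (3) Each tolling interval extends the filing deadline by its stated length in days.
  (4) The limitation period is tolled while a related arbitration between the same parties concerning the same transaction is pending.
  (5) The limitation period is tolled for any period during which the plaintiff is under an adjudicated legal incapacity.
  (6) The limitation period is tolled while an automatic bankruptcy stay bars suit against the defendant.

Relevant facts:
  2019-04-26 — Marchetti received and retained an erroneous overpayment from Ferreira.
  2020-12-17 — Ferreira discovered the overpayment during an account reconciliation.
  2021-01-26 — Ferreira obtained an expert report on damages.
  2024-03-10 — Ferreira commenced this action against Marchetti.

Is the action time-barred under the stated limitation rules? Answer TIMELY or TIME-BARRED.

The claim accrued on 2020-12-17 — the later of the 2019-04-26 act and the 2020-12-17 discovery.
The untolled deadline — 42 months after 2020-12-17 — is 2024-06-17.
None of the other events listed affects the running of the period under the stated rules.
Filing on 2024-03-10 beat the 2024-06-17 deadline — the action is timely.

TIMELY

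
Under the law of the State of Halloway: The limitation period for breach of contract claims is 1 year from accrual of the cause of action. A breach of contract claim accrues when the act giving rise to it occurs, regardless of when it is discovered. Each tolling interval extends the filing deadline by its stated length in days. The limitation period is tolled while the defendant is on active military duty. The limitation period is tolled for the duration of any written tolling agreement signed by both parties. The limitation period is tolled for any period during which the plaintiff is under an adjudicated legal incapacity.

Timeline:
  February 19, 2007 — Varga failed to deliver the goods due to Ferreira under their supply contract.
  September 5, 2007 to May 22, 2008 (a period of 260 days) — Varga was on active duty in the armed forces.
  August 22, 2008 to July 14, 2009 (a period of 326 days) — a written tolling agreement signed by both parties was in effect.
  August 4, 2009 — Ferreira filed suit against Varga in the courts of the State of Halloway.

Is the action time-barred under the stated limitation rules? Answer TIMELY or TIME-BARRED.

The cause of action accrued on February 19, 2007, the date of the act.
Adding the 1 year base period to February 19, 2007 gives a deadline of February 19, 2008, before any tolling.
The defendant's active military service from September 5, 2007 to May 22, 2008 tolled the period for 260 days, extending the deadline to November 5, 2008.
Because the written tolling agreement ran from August 22, 2008 to July 14, 2009, the deadline is extended by 326 days to September 27, 2009.
The August 4, 2009 filing precedes the September 27, 2009 deadline; the claim is timely.

TIMELY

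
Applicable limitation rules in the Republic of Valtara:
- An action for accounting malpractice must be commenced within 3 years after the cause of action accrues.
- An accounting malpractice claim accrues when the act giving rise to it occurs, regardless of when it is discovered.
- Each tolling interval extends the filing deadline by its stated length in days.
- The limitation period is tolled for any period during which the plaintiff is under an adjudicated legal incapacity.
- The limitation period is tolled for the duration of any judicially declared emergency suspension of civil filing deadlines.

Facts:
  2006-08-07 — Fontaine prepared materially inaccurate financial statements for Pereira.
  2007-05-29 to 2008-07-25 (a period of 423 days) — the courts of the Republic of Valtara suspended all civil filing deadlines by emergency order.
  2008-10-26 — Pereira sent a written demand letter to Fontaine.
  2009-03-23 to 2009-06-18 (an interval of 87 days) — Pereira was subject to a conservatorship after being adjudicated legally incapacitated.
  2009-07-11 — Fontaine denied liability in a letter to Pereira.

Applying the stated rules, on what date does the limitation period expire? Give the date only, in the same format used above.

The limitation period began to run on 2006-08-07.
3 years from 2006-08-07 is 2009-08-07.
The period was tolled for 423 days by the emergency suspension of filing deadlines (2007-05-29 to 2008-07-25), pushing the deadline to 2010-10-04.
The period was tolled for 87 days by the plaintiff's legal incapacity (2009-03-23 to 2009-06-18), pushing the deadline to 2010-12-30.
Nothing else in the chronology tolls or restarts the period.

2010-12-30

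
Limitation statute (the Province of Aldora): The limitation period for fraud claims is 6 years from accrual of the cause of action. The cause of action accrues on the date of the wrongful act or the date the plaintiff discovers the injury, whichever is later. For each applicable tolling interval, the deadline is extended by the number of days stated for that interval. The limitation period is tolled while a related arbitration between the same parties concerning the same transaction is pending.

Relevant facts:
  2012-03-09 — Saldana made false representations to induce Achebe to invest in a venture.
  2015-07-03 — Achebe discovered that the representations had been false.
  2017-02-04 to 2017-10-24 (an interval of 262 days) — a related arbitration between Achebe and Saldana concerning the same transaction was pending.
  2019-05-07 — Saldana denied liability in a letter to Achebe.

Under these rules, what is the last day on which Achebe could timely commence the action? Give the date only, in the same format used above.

2022-03-22

The claim accrued on 2015-07-03 — the later of the 2012-03-09 act and the 2015-07-03 discovery.
Adding the 6 years base period to 2015-07-03 gives a deadline of 2021-07-03, before any tolling.
The pending related arbitration from 2017-02-04 to 2017-10-24 tolled the period for 262 days, extending the deadline to 2022-03-22.
None of the other events listed affects the running of the period under the stated rules.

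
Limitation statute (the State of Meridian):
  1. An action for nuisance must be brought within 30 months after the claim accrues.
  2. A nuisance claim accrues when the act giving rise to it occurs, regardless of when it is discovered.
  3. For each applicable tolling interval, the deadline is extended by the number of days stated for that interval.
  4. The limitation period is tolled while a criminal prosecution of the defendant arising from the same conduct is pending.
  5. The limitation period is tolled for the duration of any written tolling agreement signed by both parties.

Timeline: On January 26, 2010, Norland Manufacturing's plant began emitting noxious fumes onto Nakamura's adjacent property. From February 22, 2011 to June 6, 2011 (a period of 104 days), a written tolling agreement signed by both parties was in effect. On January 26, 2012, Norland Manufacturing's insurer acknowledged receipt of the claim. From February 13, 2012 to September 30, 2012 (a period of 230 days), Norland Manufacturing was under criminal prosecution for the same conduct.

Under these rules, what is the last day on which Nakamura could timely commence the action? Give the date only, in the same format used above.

The claim accrued on January 26, 2010, the date of the act.
The untolled deadline — 30 months after January 26, 2010 — is July 26, 2012.
Because the written tolling agreement ran from February 22, 2011 to June 6, 2011, the deadline is extended by 104 days to November 7, 2012.
The period was tolled for 230 days by the pending criminal prosecution (February 13, 2012 to September 30, 2012), pushing the deadline to June 25, 2013.
Nothing else in the chronology tolls or restarts the period.

June 25, 2013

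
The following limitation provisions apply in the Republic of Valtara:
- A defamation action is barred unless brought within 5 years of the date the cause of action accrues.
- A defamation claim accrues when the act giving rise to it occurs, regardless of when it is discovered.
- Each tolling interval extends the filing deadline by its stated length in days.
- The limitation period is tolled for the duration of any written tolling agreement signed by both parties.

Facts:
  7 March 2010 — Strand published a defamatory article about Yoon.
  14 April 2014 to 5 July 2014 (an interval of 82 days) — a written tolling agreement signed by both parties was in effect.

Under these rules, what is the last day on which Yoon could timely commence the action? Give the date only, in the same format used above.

28 May 2015

The cause of action accrued on 7 March 2010, the date of the act.
The untolled deadline — 5 years after 7 March 2010 — is 7 March 2015.
Because the written tolling agreement ran from 14 April 2014 to 5 July 2014, the deadline is extended by 82 days to 28 May 2015.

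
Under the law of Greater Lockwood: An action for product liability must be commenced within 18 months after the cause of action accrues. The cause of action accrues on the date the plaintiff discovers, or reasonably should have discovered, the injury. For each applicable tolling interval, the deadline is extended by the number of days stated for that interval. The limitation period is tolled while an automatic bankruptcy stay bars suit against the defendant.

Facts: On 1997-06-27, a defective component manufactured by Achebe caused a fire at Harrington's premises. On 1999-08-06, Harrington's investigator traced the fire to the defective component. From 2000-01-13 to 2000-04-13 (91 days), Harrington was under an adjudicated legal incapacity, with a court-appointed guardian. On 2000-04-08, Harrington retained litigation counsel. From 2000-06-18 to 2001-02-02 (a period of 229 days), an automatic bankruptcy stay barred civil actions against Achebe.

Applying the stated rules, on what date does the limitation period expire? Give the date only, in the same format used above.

2001-09-23

Under the discovery rule, the claim accrued on 1999-08-06, when Harrington discovered the injury — not on the 1997-06-27 date of the underlying act.
18 months from 1999-08-06 is 2001-02-06.
The automatic bankruptcy stay from 2000-06-18 to 2001-02-02 tolled the period for 229 days, extending the deadline to 2001-09-23.
No stated provision tolls the period for the plaintiff's incapacity, so the interval from 2000-01-13 to 2000-04-13 has no effect on the deadline.
None of the other events listed affects the running of the period under the stated rules.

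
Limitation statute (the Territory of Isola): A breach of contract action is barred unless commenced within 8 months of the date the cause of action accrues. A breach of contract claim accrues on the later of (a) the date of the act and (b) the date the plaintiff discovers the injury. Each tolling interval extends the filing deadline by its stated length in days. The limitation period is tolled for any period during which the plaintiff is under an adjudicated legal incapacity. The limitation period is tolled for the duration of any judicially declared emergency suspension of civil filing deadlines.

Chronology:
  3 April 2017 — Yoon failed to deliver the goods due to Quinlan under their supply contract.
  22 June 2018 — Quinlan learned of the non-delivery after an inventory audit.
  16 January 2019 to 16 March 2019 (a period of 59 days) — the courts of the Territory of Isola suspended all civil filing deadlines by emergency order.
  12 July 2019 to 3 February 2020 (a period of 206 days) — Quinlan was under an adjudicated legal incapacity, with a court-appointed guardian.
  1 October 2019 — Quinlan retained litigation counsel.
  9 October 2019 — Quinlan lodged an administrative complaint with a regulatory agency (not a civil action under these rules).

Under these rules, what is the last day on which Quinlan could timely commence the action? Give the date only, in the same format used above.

Taking the later of the act (3 April 2017) and discovery (22 June 2018), the claim accrued on 22 June 2018.
Adding the 8 months base period to 22 June 2018 gives a deadline of 22 February 2019, before any tolling.
Because the emergency suspension of filing deadlines ran from 16 January 2019 to 16 March 2019, the deadline is extended by 59 days to 22 April 2019.
The plaintiff's legal incapacity from 12 July 2019 to 3 February 2020 began after the period had already run on 22 April 2019, so it has no tolling effect.
Nothing else in the chronology tolls or restarts the period.

22 April 2019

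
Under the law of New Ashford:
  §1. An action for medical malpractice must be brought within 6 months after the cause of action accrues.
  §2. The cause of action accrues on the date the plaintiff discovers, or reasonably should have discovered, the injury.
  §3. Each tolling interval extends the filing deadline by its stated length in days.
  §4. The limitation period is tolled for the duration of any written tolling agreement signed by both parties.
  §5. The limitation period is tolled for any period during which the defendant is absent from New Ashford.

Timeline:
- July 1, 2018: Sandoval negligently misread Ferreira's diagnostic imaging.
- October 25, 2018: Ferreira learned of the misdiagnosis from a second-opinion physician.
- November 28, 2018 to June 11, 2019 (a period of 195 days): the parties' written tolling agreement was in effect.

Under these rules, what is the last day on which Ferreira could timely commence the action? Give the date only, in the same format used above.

November 6, 2019

Accrual is tied to discovery, so the period began on October 25, 2018 rather than on July 1, 2018 when the act occurred.
6 months from October 25, 2018 is April 25, 2019.
The period was tolled for 195 days by the written tolling agreement (November 28, 2018 to June 11, 2019), pushing the deadline to November 6, 2019.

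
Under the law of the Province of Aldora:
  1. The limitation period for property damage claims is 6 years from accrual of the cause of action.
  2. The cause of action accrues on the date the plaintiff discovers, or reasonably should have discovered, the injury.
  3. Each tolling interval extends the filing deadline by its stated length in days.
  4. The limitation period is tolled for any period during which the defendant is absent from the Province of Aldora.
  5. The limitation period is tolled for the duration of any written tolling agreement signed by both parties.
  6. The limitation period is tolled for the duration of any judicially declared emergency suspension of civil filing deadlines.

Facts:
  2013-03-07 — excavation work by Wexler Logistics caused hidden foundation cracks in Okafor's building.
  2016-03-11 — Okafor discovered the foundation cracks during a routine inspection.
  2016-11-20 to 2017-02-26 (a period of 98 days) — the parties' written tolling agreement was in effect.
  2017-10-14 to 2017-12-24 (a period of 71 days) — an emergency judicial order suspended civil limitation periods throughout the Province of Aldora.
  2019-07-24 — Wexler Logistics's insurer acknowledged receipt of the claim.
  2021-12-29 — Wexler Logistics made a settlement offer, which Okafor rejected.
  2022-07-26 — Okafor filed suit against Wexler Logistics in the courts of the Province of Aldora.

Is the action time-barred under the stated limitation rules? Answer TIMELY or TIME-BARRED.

The claim did not accrue until Okafor discovered the injury on 2016-03-11; the 2013-03-07 act date does not start the clock under the stated rule.
Adding the 6 years base period to 2016-03-11 gives a deadline of 2022-03-11, before any tolling.
Because the written tolling agreement ran from 2016-11-20 to 2017-02-26, the deadline is extended by 98 days to 2022-06-17.
The period was tolled for 71 days by the emergency suspension of filing deadlines (2017-10-14 to 2017-12-24), pushing the deadline to 2022-08-27.
None of the other events listed affects the running of the period under the stated rules.
Okafor filed on 2022-07-26, before the 2022-08-27 deadline, so the action is timely.

TIMELY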